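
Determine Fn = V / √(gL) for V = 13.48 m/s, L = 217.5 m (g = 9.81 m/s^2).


Formula: Fn = V / sqrt(g * L)
Step 1 — g * L = 9.81 * 217.5 = 2133.675
Step 2 — sqrt(g * L) = sqrt(2133.675) = 46.19172
Step 3 — Fn = 13.48 / 46.19172 ≈ 0.29183 (5 s.f.)

0.29183


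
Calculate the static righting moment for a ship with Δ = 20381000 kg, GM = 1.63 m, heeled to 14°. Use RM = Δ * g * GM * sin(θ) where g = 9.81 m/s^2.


Formula: GZ = GM * sin(theta); RM = disp * g * GZ
Step 1 — GZ = 1.63 * sin(14°) = 1.63 * 0.241922 = 0.394333 m
Step 2 — RM = 20381000 * 9.81 * 0.394333 ≈ 78842000 N·m (5 s.f.)

78842000 N·m


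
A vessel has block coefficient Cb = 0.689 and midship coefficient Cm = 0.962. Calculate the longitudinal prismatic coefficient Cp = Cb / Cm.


Formula: Cp = Cb / Cm
Substituting: Cp = 0.689 / 0.962
Result: Cp ≈ 0.71622 (5 s.f.)

0.71622


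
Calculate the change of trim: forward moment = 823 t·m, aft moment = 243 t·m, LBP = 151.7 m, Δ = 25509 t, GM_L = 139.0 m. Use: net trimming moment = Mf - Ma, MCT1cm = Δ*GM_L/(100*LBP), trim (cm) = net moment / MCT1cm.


Formula: net trimming moment = Mf - Ma; MCT1cm = Δ*GM_L/(100*LBP); trim = net moment / MCT1cm
Step 1 — net trimming moment = 823 - 243 = 580 t·m
Step 2 — MCT1cm = 25509 * 139.0 / (100 * 151.7) = 233.7344 t·m/cm
Step 3 — trim = 580 / 233.7344 ≈ 2.4814 cm (5 s.f.)

2.4814 cm


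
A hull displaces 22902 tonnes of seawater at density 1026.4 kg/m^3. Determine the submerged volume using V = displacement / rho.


Formula: V = mass / rho
Step 1 — convert tonnes to kg: 22902 t * 1000 = 22902000 kg
Step 2 — V = 22902000 / 1026.4 ≈ 22313 m^3 (5 s.f.)

22313 m^3


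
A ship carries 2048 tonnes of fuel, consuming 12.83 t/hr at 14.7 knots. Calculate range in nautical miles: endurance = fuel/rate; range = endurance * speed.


Formula: endurance = fuel / rate; range = endurance * speed
Step 1 — endurance = 2048 / 12.83 = 159.6259 hours
Step 2 — range = 159.6259 * 14.7 ≈ 2346.5 nautical miles (5 s.f.)

2346.5 NM


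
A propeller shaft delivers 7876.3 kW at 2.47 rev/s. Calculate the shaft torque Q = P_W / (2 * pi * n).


Formula: Q = P_W / (2 * pi * n)
Step 1 — P_W = 7876.3 kW * 1000 = 7876300.0 W
Step 2 — 2 * pi * n = 2 * pi * 2.47 = 15.519468
Step 3 — Q = 7876300.0 / 15.519468 ≈ 507510 N·m (5 s.f.)

507510 N·m


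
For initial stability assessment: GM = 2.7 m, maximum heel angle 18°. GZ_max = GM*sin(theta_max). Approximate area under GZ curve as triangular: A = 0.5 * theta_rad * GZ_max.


Formula: GZ_max = GM * sin(theta); Area = 0.5 * theta_rad * GZ_max
Step 1 — GZ_max = 2.7 * sin(18°) = 2.7 * 0.309017 = 0.834346 m
Step 2 — theta_rad = 18 * pi/180 = 0.314159 rad
Step 3 — Area = 0.5 * 0.314159 * 0.834346 ≈ 0.13106 m·rad (5 s.f.)

0.13106 m·rad


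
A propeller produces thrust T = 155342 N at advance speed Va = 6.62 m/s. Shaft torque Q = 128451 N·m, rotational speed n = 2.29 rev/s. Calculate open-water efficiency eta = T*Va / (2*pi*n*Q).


Formula: eta = T * Va / (2 * pi * n * Q)
Step 1 — numerator = T * Va = 155342 * 6.62 = 1028364.04
Step 2 — 2 * pi * n = 2 * pi * 2.29 = 14.388494
Step 3 — denominator = 14.388494 * 128451 = 1848216.44
Step 4 — eta = 1028364.04 / 1848216.44 ≈ 0.55641 (5 s.f.)

0.55641


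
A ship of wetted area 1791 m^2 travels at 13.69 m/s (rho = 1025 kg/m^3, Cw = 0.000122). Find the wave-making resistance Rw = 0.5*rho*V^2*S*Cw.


Formula: Rw = 0.5 * rho * V^2 * S * Cw
Step 1 — V^2 = 13.69^2 = 187.4161
Step 2 — 0.5 * rho * V^2 = 0.5 * 1025 * 187.4161 = 96050.75125
Step 3 — Rw = 96050.75125 * 1791 * 0.000122 ≈ 20987 N (5 s.f.)

20987 N


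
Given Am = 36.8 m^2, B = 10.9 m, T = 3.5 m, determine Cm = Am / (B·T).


Formula: Cm = Am / (B * T)
Step 1 — B * T = 10.9 * 3.5 = 38.15 m^2
Step 2 — Cm = 36.8 / 38.15 ≈ 0.96461 (5 s.f.)

0.96461


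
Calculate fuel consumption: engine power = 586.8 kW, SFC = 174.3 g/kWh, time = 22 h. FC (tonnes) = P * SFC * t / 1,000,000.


Formula: FC (tonnes) = P * SFC * t / 1,000,000
Step 1 — P * SFC * t = 586.8 * 174.3 * 22 = 2250143.28 g
Step 2 — FC (tonnes) = 2250143.28 / 1,000,000 ≈ 2.2501 tonnes (5 s.f.)

2.2501 tonnes


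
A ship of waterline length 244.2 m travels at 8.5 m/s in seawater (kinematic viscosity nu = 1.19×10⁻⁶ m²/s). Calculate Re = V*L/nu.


Formula: Re = V * L / nu
Step 1 — V * L = 8.5 * 244.2 = 2075.7 m^2/s
Step 2 — Re = 2075.7 / 1.19e-6 = 1.74e+09

1.74e+09


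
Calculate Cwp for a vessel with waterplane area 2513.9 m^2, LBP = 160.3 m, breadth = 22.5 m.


Formula: Cwp = Aw / (L * B)
Step 1 — L * B = 160.3 * 22.5 = 3606.75 m^2
Step 2 — Cwp = 2513.9 / 3606.75 ≈ 0.69700 (5 s.f.)

0.69700


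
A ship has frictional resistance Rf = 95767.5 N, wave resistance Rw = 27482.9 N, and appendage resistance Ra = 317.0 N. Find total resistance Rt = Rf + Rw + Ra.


Formula: Rt = Rf + Rw + Ra
Substituting: Rt = 95767.5 + 27482.9 + 317.0
Result: Rt = 123567.4 N

123567.4 N


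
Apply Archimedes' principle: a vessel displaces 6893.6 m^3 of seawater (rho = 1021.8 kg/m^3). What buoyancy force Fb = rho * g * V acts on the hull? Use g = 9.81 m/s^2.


Formula: Fb = rho * g * V
Substituting: Fb = 1021.8 * 9.81 * 6893.6
Intermediate: 1021.8 * 9.81 = 10023.858
Result: Fb = 10023.858 * 6893.6 ≈ 69100000 N (5 s.f.)

69100000 N


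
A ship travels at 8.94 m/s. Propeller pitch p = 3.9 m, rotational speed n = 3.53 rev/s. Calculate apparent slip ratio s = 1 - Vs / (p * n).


Formula: s = 1 - Vs / (p * n)
Step 1 — p * n = 3.9 * 3.53 = 13.767
Step 2 — Vs / (p*n) = 8.94 / 13.767 = 0.649379 (6 d.p.)
Step 3 — s = 1 - 0.649379 = 0.350621

0.350621


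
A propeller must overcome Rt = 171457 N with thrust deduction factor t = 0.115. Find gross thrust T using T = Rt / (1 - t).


Formula: T = Rt / (1 - t)
Step 1 — (1 - t) = 1 - 0.115 = 0.885
Step 2 — T = 171457 / 0.885 ≈ 193740 N (5 s.f.)

193740 N


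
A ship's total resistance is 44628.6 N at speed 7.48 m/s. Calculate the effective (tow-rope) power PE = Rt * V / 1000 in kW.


Formula: PE = Rt * V / 1000 (kW)
Step 1 — PE (W) = 44628.6 * 7.48 = 333821.928 W
Step 2 — PE (kW) = 333821.928 / 1000 ≈ 333.82 kW (5 s.f.)

333.82 kW


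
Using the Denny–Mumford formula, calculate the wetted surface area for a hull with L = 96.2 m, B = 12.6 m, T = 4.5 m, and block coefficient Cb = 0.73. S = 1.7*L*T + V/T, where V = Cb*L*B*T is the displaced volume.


Formula: S = 1.7*L*T + V/T with V = Cb*L*B*T, i.e. S = L * (1.7*T + Cb*B)
Step 1 — 1.7*T = 1.7 * 4.5 = 7.65 m
Step 2 — Cb*B = 0.73 * 12.6 = 9.198 m
Step 3 — 1.7*T + Cb*B = 7.65 + 9.198 = 16.848 m
Step 4 — S = 96.2 * 16.848 ≈ 1620.8 m^2 (5 s.f.)

1620.8 m^2


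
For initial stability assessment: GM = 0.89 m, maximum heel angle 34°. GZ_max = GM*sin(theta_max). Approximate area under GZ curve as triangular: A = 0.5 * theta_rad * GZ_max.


Formula: GZ_max = GM * sin(theta); Area = 0.5 * theta_rad * GZ_max
Step 1 — GZ_max = 0.89 * sin(34°) = 0.89 * 0.559193 = 0.497682 m
Step 2 — theta_rad = 34 * pi/180 = 0.593412 rad
Step 3 — Area = 0.5 * 0.593412 * 0.497682 ≈ 0.14767 m·rad (5 s.f.)

0.14767 m·rad


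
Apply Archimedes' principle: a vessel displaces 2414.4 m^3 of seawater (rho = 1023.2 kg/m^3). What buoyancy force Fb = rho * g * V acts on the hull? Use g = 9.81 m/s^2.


Formula: Fb = rho * g * V
Substituting: Fb = 1023.2 * 9.81 * 2414.4
Intermediate: 1023.2 * 9.81 = 10037.592
Result: Fb = 10037.592 * 2414.4 ≈ 24235000 N (5 s.f.)

24235000 N


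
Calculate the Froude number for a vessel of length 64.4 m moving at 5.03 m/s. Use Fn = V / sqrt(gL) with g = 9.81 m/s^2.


Formula: Fn = V / sqrt(g * L)
Step 1 — g * L = 9.81 * 64.4 = 631.764
Step 2 — sqrt(g * L) = sqrt(631.764) = 25.134916
Step 3 — Fn = 5.03 / 25.134916 ≈ 0.20012 (5 s.f.)

0.20012


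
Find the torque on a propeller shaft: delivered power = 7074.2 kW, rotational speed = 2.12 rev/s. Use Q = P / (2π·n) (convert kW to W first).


Formula: Q = P_W / (2 * pi * n)
Step 1 — P_W = 7074.2 kW * 1000 = 7074200.0 W
Step 2 — 2 * pi * n = 2 * pi * 2.12 = 13.320353
Step 3 — Q = 7074200.0 / 13.320353 ≈ 531080 N·m (5 s.f.)

531080 N·m


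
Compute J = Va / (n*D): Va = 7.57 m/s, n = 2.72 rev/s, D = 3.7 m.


Formula: J = Va / (n * D)
Step 1 — n * D = 2.72 * 3.7 = 10.064
Step 2 — J = 7.57 / 10.064 ≈ 0.75219 (5 s.f.)

0.75219


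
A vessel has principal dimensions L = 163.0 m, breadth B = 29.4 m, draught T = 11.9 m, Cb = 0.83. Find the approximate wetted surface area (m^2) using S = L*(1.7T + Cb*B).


Formula: S = 1.7*L*T + V/T with V = Cb*L*B*T, i.e. S = L * (1.7*T + Cb*B)
Step 1 — 1.7*T = 1.7 * 11.9 = 20.23 m
Step 2 — Cb*B = 0.83 * 29.4 = 24.402 m
Step 3 — 1.7*T + Cb*B = 20.23 + 24.402 = 44.632 m
Step 4 — S = 163.0 * 44.632 ≈ 7275.0 m^2 (5 s.f.)

7275.0 m^2


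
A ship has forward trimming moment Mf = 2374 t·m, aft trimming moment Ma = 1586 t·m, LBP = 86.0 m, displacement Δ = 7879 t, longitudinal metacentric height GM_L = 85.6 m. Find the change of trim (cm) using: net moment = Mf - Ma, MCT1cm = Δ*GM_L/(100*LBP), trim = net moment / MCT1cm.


Formula: net trimming moment = Mf - Ma; MCT1cm = Δ*GM_L/(100*LBP); trim = net moment / MCT1cm
Step 1 — net trimming moment = 2374 - 1586 = 788 t·m
Step 2 — MCT1cm = 7879 * 85.6 / (100 * 86.0) = 78.4235 t·m/cm
Step 3 — trim = 788 / 78.4235 ≈ 10.048 cm (5 s.f.)

10.048 cm


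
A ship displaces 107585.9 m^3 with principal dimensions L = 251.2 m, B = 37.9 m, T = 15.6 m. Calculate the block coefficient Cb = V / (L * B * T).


Formula: Cb = V / (L * B * T)
Step 1 — L * B * T = 251.2 * 37.9 * 15.6 = 148519.488 m^3
Step 2 — Cb = 107585.9 / 148519.488 ≈ 0.72439 (5 s.f.)

0.72439


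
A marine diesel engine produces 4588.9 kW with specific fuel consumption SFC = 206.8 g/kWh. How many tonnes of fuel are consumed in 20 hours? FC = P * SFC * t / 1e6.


Formula: FC (tonnes) = P * SFC * t / 1,000,000
Step 1 — P * SFC * t = 4588.9 * 206.8 * 20 = 18979690.4 g
Step 2 — FC (tonnes) = 18979690.4 / 1,000,000 ≈ 18.980 tonnes (5 s.f.)

18.980 tonnes


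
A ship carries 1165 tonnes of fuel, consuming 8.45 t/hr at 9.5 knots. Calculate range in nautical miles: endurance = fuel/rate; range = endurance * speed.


Formula: endurance = fuel / rate; range = endurance * speed
Step 1 — endurance = 1165 / 8.45 = 137.8698 hours
Step 2 — range = 137.8698 * 9.5 ≈ 1309.8 nautical miles (5 s.f.)

1309.8 NM


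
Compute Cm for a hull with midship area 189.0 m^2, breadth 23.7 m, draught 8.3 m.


Formula: Cm = Am / (B * T)
Step 1 — B * T = 23.7 * 8.3 = 196.71 m^2
Step 2 — Cm = 189.0 / 196.71 ≈ 0.96081 (5 s.f.)

0.96081


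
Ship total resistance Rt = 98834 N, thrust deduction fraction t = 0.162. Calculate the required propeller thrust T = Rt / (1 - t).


Formula: T = Rt / (1 - t)
Step 1 — (1 - t) = 1 - 0.162 = 0.838
Step 2 — T = 98834 / 0.838 ≈ 117940 N (5 s.f.)

117940 N


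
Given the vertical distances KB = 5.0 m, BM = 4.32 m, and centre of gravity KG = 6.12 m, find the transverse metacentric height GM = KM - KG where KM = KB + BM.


Formula: GM = KB + BM - KG
Step 1 — KM = KB + BM = 5.0 + 4.32 = 9.32 m
Step 2 — GM = KM - KG = 9.32 - 6.12 = 3.2 m

3.2 m


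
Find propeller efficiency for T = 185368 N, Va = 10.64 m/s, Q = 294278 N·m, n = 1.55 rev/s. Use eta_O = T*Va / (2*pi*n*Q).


Formula: eta = T * Va / (2 * pi * n * Q)
Step 1 — numerator = T * Va = 185368 * 10.64 = 1972315.52
Step 2 — 2 * pi * n = 2 * pi * 1.55 = 9.738937
Step 3 — denominator = 9.738937 * 294278 = 2865954.9
Step 4 — eta = 1972315.52 / 2865954.9 ≈ 0.68819 (5 s.f.)

0.68819


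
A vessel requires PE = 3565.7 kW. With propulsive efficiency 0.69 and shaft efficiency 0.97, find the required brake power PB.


Formula: PB = PE / (eta_D * eta_S)
Step 1 — combined efficiency = eta_D * eta_S = 0.69 * 0.97 = 0.6693
Step 2 — PB = 3565.7 / 0.6693 ≈ 5327.5 kW (5 s.f.)

5327.5 kW


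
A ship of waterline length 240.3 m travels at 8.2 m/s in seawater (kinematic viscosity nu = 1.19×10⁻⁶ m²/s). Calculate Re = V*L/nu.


Formula: Re = V * L / nu
Step 1 — V * L = 8.2 * 240.3 = 1970.46 m^2/s
Step 2 — Re = 1970.46 / 1.19e-6 = 1.66e+09

1.66e+09


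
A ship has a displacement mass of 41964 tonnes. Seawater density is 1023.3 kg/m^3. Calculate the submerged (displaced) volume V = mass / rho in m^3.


Formula: V = mass / rho
Step 1 — convert tonnes to kg: 41964 t * 1000 = 41964000 kg
Step 2 — V = 41964000 / 1023.3 ≈ 41009 m^3 (5 s.f.)

41009 m^3


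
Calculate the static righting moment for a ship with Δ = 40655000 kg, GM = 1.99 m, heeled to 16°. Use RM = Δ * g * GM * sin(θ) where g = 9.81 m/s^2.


Formula: GZ = GM * sin(theta); RM = disp * g * GZ
Step 1 — GZ = 1.99 * sin(16°) = 1.99 * 0.275637 = 0.548518 m
Step 2 — RM = 40655000 * 9.81 * 0.548518 ≈ 218760000 N·m (5 s.f.)

218760000 N·m


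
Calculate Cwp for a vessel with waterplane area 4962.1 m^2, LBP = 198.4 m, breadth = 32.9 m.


Formula: Cwp = Aw / (L * B)
Step 1 — L * B = 198.4 * 32.9 = 6527.36 m^2
Step 2 — Cwp = 4962.1 / 6527.36 ≈ 0.76020 (5 s.f.)

0.76020


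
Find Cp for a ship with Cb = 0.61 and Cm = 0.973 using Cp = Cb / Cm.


Formula: Cp = Cb / Cm
Substituting: Cp = 0.61 / 0.973
Result: Cp ≈ 0.62693 (5 s.f.)

0.62693


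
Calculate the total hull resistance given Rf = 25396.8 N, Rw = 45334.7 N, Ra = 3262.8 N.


Formula: Rt = Rf + Rw + Ra
Substituting: Rt = 25396.8 + 45334.7 + 3262.8
Result: Rt = 73994.3 N

73994.3 N


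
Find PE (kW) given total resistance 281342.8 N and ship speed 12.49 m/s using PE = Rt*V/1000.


Formula: PE = Rt * V / 1000 (kW)
Step 1 — PE (W) = 281342.8 * 12.49 = 3513971.572 W
Step 2 — PE (kW) = 3513971.572 / 1000 ≈ 3514.0 kW (5 s.f.)

3514.0 kW


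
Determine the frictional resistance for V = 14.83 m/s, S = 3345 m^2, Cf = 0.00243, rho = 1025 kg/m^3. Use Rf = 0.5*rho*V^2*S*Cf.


Formula: Rf = 0.5 * rho * V^2 * S * Cf
Step 1 — V^2 = 14.83^2 = 219.9289
Step 2 — 0.5 * rho * V^2 = 0.5 * 1025 * 219.9289 = 112713.56125
Step 3 — Rf = 112713.56125 * 3345 * 0.00243 ≈ 916180 N (5 s.f.)

916180 N


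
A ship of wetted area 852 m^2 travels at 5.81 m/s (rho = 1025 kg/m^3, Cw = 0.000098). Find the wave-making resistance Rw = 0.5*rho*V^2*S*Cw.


Formula: Rw = 0.5 * rho * V^2 * S * Cw
Step 1 — V^2 = 5.81^2 = 33.7561
Step 2 — 0.5 * rho * V^2 = 0.5 * 1025 * 33.7561 = 17300.00125
Step 3 — Rw = 17300.00125 * 852 * 0.000098 ≈ 1444.5 N (5 s.f.)

1444.5 N


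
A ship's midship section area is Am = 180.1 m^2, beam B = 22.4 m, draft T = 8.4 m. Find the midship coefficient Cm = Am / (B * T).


Formula: Cm = Am / (B * T)
Step 1 — B * T = 22.4 * 8.4 = 188.16 m^2
Step 2 — Cm = 180.1 / 188.16 ≈ 0.95716 (5 s.f.)

0.95716


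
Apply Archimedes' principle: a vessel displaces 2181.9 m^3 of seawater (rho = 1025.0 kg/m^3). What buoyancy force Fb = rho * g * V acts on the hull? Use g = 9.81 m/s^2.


Formula: Fb = rho * g * V
Substituting: Fb = 1025.0 * 9.81 * 2181.9
Intermediate: 1025.0 * 9.81 = 10055.25
Result: Fb = 10055.25 * 2181.9 ≈ 21940000 N (5 s.f.)

21940000 N


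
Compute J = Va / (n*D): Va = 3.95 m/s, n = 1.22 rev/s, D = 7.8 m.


Formula: J = Va / (n * D)
Step 1 — n * D = 1.22 * 7.8 = 9.516
Step 2 — J = 3.95 / 9.516 ≈ 0.41509 (5 s.f.)

0.41509


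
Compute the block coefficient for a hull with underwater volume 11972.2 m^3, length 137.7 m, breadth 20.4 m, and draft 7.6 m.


Formula: Cb = V / (L * B * T)
Step 1 — L * B * T = 137.7 * 20.4 * 7.6 = 21349.008 m^3
Step 2 — Cb = 11972.2 / 21349.008 ≈ 0.56078 (5 s.f.)

0.56078


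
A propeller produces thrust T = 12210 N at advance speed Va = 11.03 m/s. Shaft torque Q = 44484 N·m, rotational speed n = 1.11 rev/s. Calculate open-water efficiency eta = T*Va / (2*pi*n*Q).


Formula: eta = T * Va / (2 * pi * n * Q)
Step 1 — numerator = T * Va = 12210 * 11.03 = 134676.3
Step 2 — 2 * pi * n = 2 * pi * 1.11 = 6.974336
Step 3 — denominator = 6.974336 * 44484 = 310246.36
Step 4 — eta = 134676.3 / 310246.36 ≈ 0.43409 (5 s.f.)

0.43409


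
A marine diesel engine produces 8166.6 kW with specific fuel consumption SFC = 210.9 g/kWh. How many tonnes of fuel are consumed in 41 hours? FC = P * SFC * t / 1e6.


Formula: FC (tonnes) = P * SFC * t / 1,000,000
Step 1 — P * SFC * t = 8166.6 * 210.9 * 41 = 70615773.54 g
Step 2 — FC (tonnes) = 70615773.54 / 1,000,000 ≈ 70.616 tonnes (5 s.f.)

70.616 tonnes


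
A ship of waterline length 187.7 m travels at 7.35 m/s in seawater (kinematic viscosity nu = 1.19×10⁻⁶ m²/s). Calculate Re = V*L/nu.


Formula: Re = V * L / nu
Step 1 — V * L = 7.35 * 187.7 = 1379.595 m^2/s
Step 2 — Re = 1379.595 / 1.19e-6 = 1.16e+09

1.16e+09


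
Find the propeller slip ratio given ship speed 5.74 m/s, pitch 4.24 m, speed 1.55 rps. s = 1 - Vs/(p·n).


Formula: s = 1 - Vs / (p * n)
Step 1 — p * n = 4.24 * 1.55 = 6.572
Step 2 — Vs / (p*n) = 5.74 / 6.572 = 0.873402 (6 d.p.)
Step 3 — s = 1 - 0.873402 = 0.126598

0.126598


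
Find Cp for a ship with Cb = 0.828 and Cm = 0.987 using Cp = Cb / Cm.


Formula: Cp = Cb / Cm
Substituting: Cp = 0.828 / 0.987
Result: Cp ≈ 0.83891 (5 s.f.)

0.83891


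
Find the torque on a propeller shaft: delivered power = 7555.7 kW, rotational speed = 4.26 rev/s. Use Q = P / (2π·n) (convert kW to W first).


Formula: Q = P_W / (2 * pi * n)
Step 1 — P_W = 7555.7 kW * 1000 = 7555700.0 W
Step 2 — 2 * pi * n = 2 * pi * 4.26 = 26.766369
Step 3 — Q = 7555700.0 / 26.766369 ≈ 282280 N·m (5 s.f.)

282280 N·m


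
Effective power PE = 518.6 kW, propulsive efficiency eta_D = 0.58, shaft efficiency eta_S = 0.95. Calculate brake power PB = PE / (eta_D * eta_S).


Formula: PB = PE / (eta_D * eta_S)
Step 1 — combined efficiency = eta_D * eta_S = 0.58 * 0.95 = 0.551
Step 2 — PB = 518.6 / 0.551 ≈ 941.20 kW (5 s.f.)

941.20 kW


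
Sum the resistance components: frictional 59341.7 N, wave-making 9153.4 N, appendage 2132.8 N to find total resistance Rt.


Formula: Rt = Rf + Rw + Ra
Substituting: Rt = 59341.7 + 9153.4 + 2132.8
Result: Rt = 70627.9 N

70627.9 N


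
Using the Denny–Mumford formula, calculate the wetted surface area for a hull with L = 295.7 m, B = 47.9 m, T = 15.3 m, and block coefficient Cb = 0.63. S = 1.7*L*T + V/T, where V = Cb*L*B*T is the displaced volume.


Formula: S = 1.7*L*T + V/T with V = Cb*L*B*T, i.e. S = L * (1.7*T + Cb*B)
Step 1 — 1.7*T = 1.7 * 15.3 = 26.01 m
Step 2 — Cb*B = 0.63 * 47.9 = 30.177 m
Step 3 — 1.7*T + Cb*B = 26.01 + 30.177 = 56.187 m
Step 4 — S = 295.7 * 56.187 ≈ 16614 m^2 (5 s.f.)

16614 m^2


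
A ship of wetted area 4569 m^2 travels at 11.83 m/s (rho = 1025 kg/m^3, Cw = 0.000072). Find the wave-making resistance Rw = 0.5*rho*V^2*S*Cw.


Formula: Rw = 0.5 * rho * V^2 * S * Cw
Step 1 — V^2 = 11.83^2 = 139.9489
Step 2 — 0.5 * rho * V^2 = 0.5 * 1025 * 139.9489 = 71723.81125
Step 3 — Rw = 71723.81125 * 4569 * 0.000072 ≈ 23595 N (5 s.f.)

23595 N


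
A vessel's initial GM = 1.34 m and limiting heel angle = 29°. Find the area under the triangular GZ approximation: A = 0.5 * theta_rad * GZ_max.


Formula: GZ_max = GM * sin(theta); Area = 0.5 * theta_rad * GZ_max
Step 1 — GZ_max = 1.34 * sin(29°) = 1.34 * 0.48481 = 0.649645 m
Step 2 — theta_rad = 29 * pi/180 = 0.506145 rad
Step 3 — Area = 0.5 * 0.506145 * 0.649645 ≈ 0.16441 m·rad (5 s.f.)

0.16441 m·rad


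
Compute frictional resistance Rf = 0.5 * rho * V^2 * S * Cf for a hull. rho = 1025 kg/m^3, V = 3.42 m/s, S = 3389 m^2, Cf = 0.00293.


Formula: Rf = 0.5 * rho * V^2 * S * Cf
Step 1 — V^2 = 3.42^2 = 11.6964
Step 2 — 0.5 * rho * V^2 = 0.5 * 1025 * 11.6964 = 5994.405
Step 3 — Rf = 5994.405 * 3389 * 0.00293 ≈ 59523 N (5 s.f.)

59523 N


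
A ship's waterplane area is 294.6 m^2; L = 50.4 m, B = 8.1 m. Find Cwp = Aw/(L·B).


Formula: Cwp = Aw / (L * B)
Step 1 — L * B = 50.4 * 8.1 = 408.24 m^2
Step 2 — Cwp = 294.6 / 408.24 ≈ 0.72163 (5 s.f.)

0.72163


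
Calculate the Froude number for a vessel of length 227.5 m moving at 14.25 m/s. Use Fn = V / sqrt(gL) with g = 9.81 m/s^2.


Formula: Fn = V / sqrt(g * L)
Step 1 — g * L = 9.81 * 227.5 = 2231.775
Step 2 — sqrt(g * L) = sqrt(2231.775) = 47.241666
Step 3 — Fn = 14.25 / 47.241666 ≈ 0.30164 (5 s.f.)

0.30164


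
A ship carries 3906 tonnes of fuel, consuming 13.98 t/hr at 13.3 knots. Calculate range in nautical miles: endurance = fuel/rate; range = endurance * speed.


Formula: endurance = fuel / rate; range = endurance * speed
Step 1 — endurance = 3906 / 13.98 = 279.3991 hours
Step 2 — range = 279.3991 * 13.3 ≈ 3716.0 nautical miles (5 s.f.)

3716.0 NM


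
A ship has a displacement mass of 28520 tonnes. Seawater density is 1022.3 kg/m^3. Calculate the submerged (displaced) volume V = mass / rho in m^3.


Formula: V = mass / rho
Step 1 — convert tonnes to kg: 28520 t * 1000 = 28520000 kg
Step 2 — V = 28520000 / 1022.3 ≈ 27898 m^3 (5 s.f.)

27898 m^3


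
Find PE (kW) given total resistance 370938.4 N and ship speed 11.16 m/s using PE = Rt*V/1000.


Formula: PE = Rt * V / 1000 (kW)
Step 1 — PE (W) = 370938.4 * 11.16 = 4139672.544 W
Step 2 — PE (kW) = 4139672.544 / 1000 ≈ 4139.7 kW (5 s.f.)

4139.7 kW


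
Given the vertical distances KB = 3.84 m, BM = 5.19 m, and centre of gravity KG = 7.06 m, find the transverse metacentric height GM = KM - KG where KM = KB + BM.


Formula: GM = KB + BM - KG
Step 1 — KM = KB + BM = 3.84 + 5.19 = 9.03 m
Step 2 — GM = KM - KG = 9.03 - 7.06 = 1.97 m

1.97 m


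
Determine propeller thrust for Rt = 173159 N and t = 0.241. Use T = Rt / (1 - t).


Formula: T = Rt / (1 - t)
Step 1 — (1 - t) = 1 - 0.241 = 0.759
Step 2 — T = 173159 / 0.759 ≈ 228140 N (5 s.f.)

228140 N


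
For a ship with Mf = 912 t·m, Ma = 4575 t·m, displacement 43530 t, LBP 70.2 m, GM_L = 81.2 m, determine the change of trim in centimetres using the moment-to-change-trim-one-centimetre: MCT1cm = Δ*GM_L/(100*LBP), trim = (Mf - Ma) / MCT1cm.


Formula: net trimming moment = Mf - Ma; MCT1cm = Δ*GM_L/(100*LBP); trim = net moment / MCT1cm
Step 1 — net trimming moment = 912 - 4575 = -3663 t·m
Step 2 — MCT1cm = 43530 * 81.2 / (100 * 70.2) = 503.5094 t·m/cm
Step 3 — trim = -3663 / 503.5094 ≈ -7.2749 cm (5 s.f.)

-7.2749 cm


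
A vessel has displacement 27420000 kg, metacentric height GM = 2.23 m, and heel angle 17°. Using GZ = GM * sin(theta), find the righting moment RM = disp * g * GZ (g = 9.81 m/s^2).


Formula: GZ = GM * sin(theta); RM = disp * g * GZ
Step 1 — GZ = 2.23 * sin(17°) = 2.23 * 0.292372 = 0.65199 m
Step 2 — RM = 27420000 * 9.81 * 0.65199 ≈ 175380000 N·m (5 s.f.)

175380000 N·m


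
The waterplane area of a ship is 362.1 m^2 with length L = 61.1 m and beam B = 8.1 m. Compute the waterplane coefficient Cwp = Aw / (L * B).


Formula: Cwp = Aw / (L * B)
Step 1 — L * B = 61.1 * 8.1 = 494.91 m^2
Step 2 — Cwp = 362.1 / 494.91 ≈ 0.73165 (5 s.f.)

0.73165


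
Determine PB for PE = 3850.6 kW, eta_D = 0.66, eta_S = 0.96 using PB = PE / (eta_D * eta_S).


Formula: PB = PE / (eta_D * eta_S)
Step 1 — combined efficiency = eta_D * eta_S = 0.66 * 0.96 = 0.6336
Step 2 — PB = 3850.6 / 0.6336 ≈ 6077.3 kW (5 s.f.)

6077.3 kW


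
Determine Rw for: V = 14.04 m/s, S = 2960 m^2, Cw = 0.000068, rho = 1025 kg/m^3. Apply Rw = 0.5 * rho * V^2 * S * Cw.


Formula: Rw = 0.5 * rho * V^2 * S * Cw
Step 1 — V^2 = 14.04^2 = 197.1216
Step 2 — 0.5 * rho * V^2 = 0.5 * 1025 * 197.1216 = 101024.82
Step 3 — Rw = 101024.82 * 2960 * 0.000068 ≈ 20334 N (5 s.f.)

20334 N


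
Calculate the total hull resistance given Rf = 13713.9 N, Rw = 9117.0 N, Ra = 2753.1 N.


Formula: Rt = Rf + Rw + Ra
Substituting: Rt = 13713.9 + 9117.0 + 2753.1
Result: Rt = 25584.0 N

25584.0 N


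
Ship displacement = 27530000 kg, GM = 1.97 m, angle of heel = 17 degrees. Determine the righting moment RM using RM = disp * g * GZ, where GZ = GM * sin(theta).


Formula: GZ = GM * sin(theta); RM = disp * g * GZ
Step 1 — GZ = 1.97 * sin(17°) = 1.97 * 0.292372 = 0.575973 m
Step 2 — RM = 27530000 * 9.81 * 0.575973 ≈ 155550000 N·m (5 s.f.)

155550000 N·m


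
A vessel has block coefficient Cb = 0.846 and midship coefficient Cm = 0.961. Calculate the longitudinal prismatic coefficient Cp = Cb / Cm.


Formula: Cp = Cb / Cm
Substituting: Cp = 0.846 / 0.961
Result: Cp ≈ 0.88033 (5 s.f.)

0.88033


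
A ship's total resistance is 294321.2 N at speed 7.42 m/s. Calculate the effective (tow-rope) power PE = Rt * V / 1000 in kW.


Formula: PE = Rt * V / 1000 (kW)
Step 1 — PE (W) = 294321.2 * 7.42 = 2183863.304 W
Step 2 — PE (kW) = 2183863.304 / 1000 ≈ 2183.9 kW (5 s.f.)

2183.9 kW


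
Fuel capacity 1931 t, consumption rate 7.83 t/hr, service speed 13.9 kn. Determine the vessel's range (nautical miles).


Formula: endurance = fuel / rate; range = endurance * speed
Step 1 — endurance = 1931 / 7.83 = 246.6156 hours
Step 2 — range = 246.6156 * 13.9 ≈ 3428.0 nautical miles (5 s.f.)

3428.0 NM


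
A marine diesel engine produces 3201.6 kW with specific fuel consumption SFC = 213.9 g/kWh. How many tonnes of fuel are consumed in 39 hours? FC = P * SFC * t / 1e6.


Formula: FC (tonnes) = P * SFC * t / 1,000,000
Step 1 — P * SFC * t = 3201.6 * 213.9 * 39 = 26708067.36 g
Step 2 — FC (tonnes) = 26708067.36 / 1,000,000 ≈ 26.708 tonnes (5 s.f.)

26.708 tonnes


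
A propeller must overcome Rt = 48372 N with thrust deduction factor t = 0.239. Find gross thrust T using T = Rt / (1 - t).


Formula: T = Rt / (1 - t)
Step 1 — (1 - t) = 1 - 0.239 = 0.761
Step 2 — T = 48372 / 0.761 ≈ 63564 N (5 s.f.)

63564 N


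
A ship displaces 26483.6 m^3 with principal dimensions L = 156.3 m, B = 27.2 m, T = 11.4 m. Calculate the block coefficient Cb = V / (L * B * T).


Formula: Cb = V / (L * B * T)
Step 1 — L * B * T = 156.3 * 27.2 * 11.4 = 48465.504 m^3
Step 2 — Cb = 26483.6 / 48465.504 ≈ 0.54644 (5 s.f.)

0.54644


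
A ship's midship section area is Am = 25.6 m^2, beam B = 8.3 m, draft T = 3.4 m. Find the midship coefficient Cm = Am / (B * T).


Formula: Cm = Am / (B * T)
Step 1 — B * T = 8.3 * 3.4 = 28.22 m^2
Step 2 — Cm = 25.6 / 28.22 ≈ 0.90716 (5 s.f.)

0.90716


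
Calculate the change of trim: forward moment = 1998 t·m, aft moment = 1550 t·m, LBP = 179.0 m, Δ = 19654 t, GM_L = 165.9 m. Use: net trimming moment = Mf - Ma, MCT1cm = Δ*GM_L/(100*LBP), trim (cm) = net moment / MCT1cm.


Formula: net trimming moment = Mf - Ma; MCT1cm = Δ*GM_L/(100*LBP); trim = net moment / MCT1cm
Step 1 — net trimming moment = 1998 - 1550 = 448 t·m
Step 2 — MCT1cm = 19654 * 165.9 / (100 * 179.0) = 182.1563 t·m/cm
Step 3 — trim = 448 / 182.1563 ≈ 2.4594 cm (5 s.f.)

2.4594 cm


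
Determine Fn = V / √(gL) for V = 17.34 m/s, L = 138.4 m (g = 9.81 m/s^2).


Formula: Fn = V / sqrt(g * L)
Step 1 — g * L = 9.81 * 138.4 = 1357.704
Step 2 — sqrt(g * L) = sqrt(1357.704) = 36.847035
Step 3 — Fn = 17.34 / 36.847035 ≈ 0.47059 (5 s.f.)

0.47059


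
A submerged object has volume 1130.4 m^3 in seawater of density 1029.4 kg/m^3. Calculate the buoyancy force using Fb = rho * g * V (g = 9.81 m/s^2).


Formula: Fb = rho * g * V
Substituting: Fb = 1029.4 * 9.81 * 1130.4
Intermediate: 1029.4 * 9.81 = 10098.414
Result: Fb = 10098.414 * 1130.4 ≈ 11415000 N (5 s.f.)

11415000 N


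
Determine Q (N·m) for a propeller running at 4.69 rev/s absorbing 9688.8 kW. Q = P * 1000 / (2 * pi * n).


Formula: Q = P_W / (2 * pi * n)
Step 1 — P_W = 9688.8 kW * 1000 = 9688800.0 W
Step 2 — 2 * pi * n = 2 * pi * 4.69 = 29.468139
Step 3 — Q = 9688800.0 / 29.468139 ≈ 328790 N·m (5 s.f.)

328790 N·m


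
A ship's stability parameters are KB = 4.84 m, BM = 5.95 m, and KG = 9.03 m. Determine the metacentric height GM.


Formula: GM = KB + BM - KG
Step 1 — KM = KB + BM = 4.84 + 5.95 = 10.79 m
Step 2 — GM = KM - KG = 10.79 - 9.03 = 1.76 m

1.76 m


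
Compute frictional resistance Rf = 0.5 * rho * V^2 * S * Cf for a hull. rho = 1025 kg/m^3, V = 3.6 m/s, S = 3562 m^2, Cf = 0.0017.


Formula: Rf = 0.5 * rho * V^2 * S * Cf
Step 1 — V^2 = 3.6^2 = 12.96
Step 2 — 0.5 * rho * V^2 = 0.5 * 1025 * 12.96 = 6642.0
Step 3 — Rf = 6642.0 * 3562 * 0.0017 ≈ 40220 N (5 s.f.)

40220 N


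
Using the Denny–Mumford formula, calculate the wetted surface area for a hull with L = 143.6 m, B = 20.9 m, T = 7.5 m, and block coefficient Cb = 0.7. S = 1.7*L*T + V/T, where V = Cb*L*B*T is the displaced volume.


Formula: S = 1.7*L*T + V/T with V = Cb*L*B*T, i.e. S = L * (1.7*T + Cb*B)
Step 1 — 1.7*T = 1.7 * 7.5 = 12.75 m
Step 2 — Cb*B = 0.7 * 20.9 = 14.63 m
Step 3 — 1.7*T + Cb*B = 12.75 + 14.63 = 27.38 m
Step 4 — S = 143.6 * 27.38 ≈ 3931.8 m^2 (5 s.f.)

3931.8 m^2


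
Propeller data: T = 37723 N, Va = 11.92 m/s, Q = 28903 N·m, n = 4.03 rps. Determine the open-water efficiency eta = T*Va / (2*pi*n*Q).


Formula: eta = T * Va / (2 * pi * n * Q)
Step 1 — numerator = T * Va = 37723 * 11.92 = 449658.16
Step 2 — 2 * pi * n = 2 * pi * 4.03 = 25.321237
Step 3 — denominator = 25.321237 * 28903 = 731859.71
Step 4 — eta = 449658.16 / 731859.71 ≈ 0.61440 (5 s.f.)

0.61440


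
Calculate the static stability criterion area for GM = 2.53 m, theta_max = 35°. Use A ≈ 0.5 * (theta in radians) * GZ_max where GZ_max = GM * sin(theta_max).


Formula: GZ_max = GM * sin(theta); Area = 0.5 * theta_rad * GZ_max
Step 1 — GZ_max = 2.53 * sin(35°) = 2.53 * 0.573576 = 1.451147 m
Step 2 — theta_rad = 35 * pi/180 = 0.610865 rad
Step 3 — Area = 0.5 * 0.610865 * 1.451147 ≈ 0.44323 m·rad (5 s.f.)

0.44323 m·rad


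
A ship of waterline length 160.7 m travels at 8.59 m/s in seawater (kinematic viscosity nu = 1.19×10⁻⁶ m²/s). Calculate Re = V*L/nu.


Formula: Re = V * L / nu
Step 1 — V * L = 8.59 * 160.7 = 1380.413 m^2/s
Step 2 — Re = 1380.413 / 1.19e-6 = 1.16e+09

1.16e+09


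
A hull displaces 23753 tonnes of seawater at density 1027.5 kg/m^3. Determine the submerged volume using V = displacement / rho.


Formula: V = mass / rho
Step 1 — convert tonnes to kg: 23753 t * 1000 = 23753000 kg
Step 2 — V = 23753000 / 1027.5 ≈ 23117 m^3 (5 s.f.)

23117 m^3


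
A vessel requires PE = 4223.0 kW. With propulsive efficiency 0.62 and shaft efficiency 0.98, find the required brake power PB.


Formula: PB = PE / (eta_D * eta_S)
Step 1 — combined efficiency = eta_D * eta_S = 0.62 * 0.98 = 0.6076
Step 2 — PB = 4223.0 / 0.6076 ≈ 6950.3 kW (5 s.f.)

6950.3 kW


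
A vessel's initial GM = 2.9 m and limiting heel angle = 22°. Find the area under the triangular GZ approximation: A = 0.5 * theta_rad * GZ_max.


Formula: GZ_max = GM * sin(theta); Area = 0.5 * theta_rad * GZ_max
Step 1 — GZ_max = 2.9 * sin(22°) = 2.9 * 0.374607 = 1.08636 m
Step 2 — theta_rad = 22 * pi/180 = 0.383972 rad
Step 3 — Area = 0.5 * 0.383972 * 1.08636 ≈ 0.20857 m·rad (5 s.f.)

0.20857 m·rad


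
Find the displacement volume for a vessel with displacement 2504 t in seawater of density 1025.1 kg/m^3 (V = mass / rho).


Formula: V = mass / rho
Step 1 — convert tonnes to kg: 2504 t * 1000 = 2504000 kg
Step 2 — V = 2504000 / 1025.1 ≈ 2442.7 m^3 (5 s.f.)

2442.7 m^3


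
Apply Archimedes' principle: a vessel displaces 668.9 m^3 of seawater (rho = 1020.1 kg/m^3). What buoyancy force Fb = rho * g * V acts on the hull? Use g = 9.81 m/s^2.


Formula: Fb = rho * g * V
Substituting: Fb = 1020.1 * 9.81 * 668.9
Intermediate: 1020.1 * 9.81 = 10007.181
Result: Fb = 10007.181 * 668.9 ≈ 6693800 N (5 s.f.)

6693800 N


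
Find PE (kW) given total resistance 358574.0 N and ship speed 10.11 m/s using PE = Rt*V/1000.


Formula: PE = Rt * V / 1000 (kW)
Step 1 — PE (W) = 358574.0 * 10.11 = 3625183.14 W
Step 2 — PE (kW) = 3625183.14 / 1000 ≈ 3625.2 kW (5 s.f.)

3625.2 kW


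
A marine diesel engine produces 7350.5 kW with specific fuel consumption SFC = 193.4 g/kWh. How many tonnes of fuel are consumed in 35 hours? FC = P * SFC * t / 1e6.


Formula: FC (tonnes) = P * SFC * t / 1,000,000
Step 1 — P * SFC * t = 7350.5 * 193.4 * 35 = 49755534.5 g
Step 2 — FC (tonnes) = 49755534.5 / 1,000,000 ≈ 49.756 tonnes (5 s.f.)

49.756 tonnes


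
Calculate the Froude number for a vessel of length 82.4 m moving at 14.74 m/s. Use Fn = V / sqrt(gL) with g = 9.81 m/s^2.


Formula: Fn = V / sqrt(g * L)
Step 1 — g * L = 9.81 * 82.4 = 808.344
Step 2 — sqrt(g * L) = sqrt(808.344) = 28.431391
Step 3 — Fn = 14.74 / 28.431391 ≈ 0.51844 (5 s.f.)

0.51844


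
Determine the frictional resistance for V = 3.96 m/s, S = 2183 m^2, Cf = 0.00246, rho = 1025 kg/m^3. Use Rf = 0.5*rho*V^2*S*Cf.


Formula: Rf = 0.5 * rho * V^2 * S * Cf
Step 1 — V^2 = 3.96^2 = 15.6816
Step 2 — 0.5 * rho * V^2 = 0.5 * 1025 * 15.6816 = 8036.82
Step 3 — Rf = 8036.82 * 2183 * 0.00246 ≈ 43159 N (5 s.f.)

43159 N


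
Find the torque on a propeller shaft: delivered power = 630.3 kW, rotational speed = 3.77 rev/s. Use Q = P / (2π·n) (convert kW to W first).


Formula: Q = P_W / (2 * pi * n)
Step 1 — P_W = 630.3 kW * 1000 = 630300.0 W
Step 2 — 2 * pi * n = 2 * pi * 3.77 = 23.687609
Step 3 — Q = 630300.0 / 23.687609 ≈ 26609 N·m (5 s.f.)

26609 N·m


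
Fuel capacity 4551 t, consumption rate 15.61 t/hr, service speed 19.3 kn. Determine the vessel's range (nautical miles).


Formula: endurance = fuel / rate; range = endurance * speed
Step 1 — endurance = 4551 / 15.61 = 291.5439 hours
Step 2 — range = 291.5439 * 19.3 ≈ 5626.8 nautical miles (5 s.f.)

5626.8 NM


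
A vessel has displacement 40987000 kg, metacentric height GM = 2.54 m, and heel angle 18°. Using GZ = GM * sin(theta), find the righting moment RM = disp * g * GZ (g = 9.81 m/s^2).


Formula: GZ = GM * sin(theta); RM = disp * g * GZ
Step 1 — GZ = 2.54 * sin(18°) = 2.54 * 0.309017 = 0.784903 m
Step 2 — RM = 40987000 * 9.81 * 0.784903 ≈ 315600000 N·m (5 s.f.)

315600000 N·m


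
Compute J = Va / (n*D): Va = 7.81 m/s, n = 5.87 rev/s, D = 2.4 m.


Formula: J = Va / (n * D)
Step 1 — n * D = 5.87 * 2.4 = 14.088
Step 2 — J = 7.81 / 14.088 ≈ 0.55437 (5 s.f.)

0.55437


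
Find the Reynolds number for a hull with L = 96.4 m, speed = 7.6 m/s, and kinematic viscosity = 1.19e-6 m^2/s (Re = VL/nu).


Formula: Re = V * L / nu
Step 1 — V * L = 7.6 * 96.4 = 732.64 m^2/s
Step 2 — Re = 732.64 / 1.19e-6 = 6.16e+08

6.16e+08


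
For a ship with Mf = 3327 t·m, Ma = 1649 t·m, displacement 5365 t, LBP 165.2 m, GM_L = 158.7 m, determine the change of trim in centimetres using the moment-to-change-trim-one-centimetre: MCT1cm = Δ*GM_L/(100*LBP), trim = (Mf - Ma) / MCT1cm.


Formula: net trimming moment = Mf - Ma; MCT1cm = Δ*GM_L/(100*LBP); trim = net moment / MCT1cm
Step 1 — net trimming moment = 3327 - 1649 = 1678 t·m
Step 2 — MCT1cm = 5365 * 158.7 / (100 * 165.2) = 51.5391 t·m/cm
Step 3 — trim = 1678 / 51.5391 ≈ 32.558 cm (5 s.f.)

32.558 cm


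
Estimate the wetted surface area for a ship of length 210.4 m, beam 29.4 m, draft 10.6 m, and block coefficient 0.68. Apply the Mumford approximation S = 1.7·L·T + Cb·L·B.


Formula: S = 1.7*L*T + V/T with V = Cb*L*B*T, i.e. S = L * (1.7*T + Cb*B)
Step 1 — 1.7*T = 1.7 * 10.6 = 18.02 m
Step 2 — Cb*B = 0.68 * 29.4 = 19.992 m
Step 3 — 1.7*T + Cb*B = 18.02 + 19.992 = 38.012 m
Step 4 — S = 210.4 * 38.012 ≈ 7997.7 m^2 (5 s.f.)

7997.7 m^2


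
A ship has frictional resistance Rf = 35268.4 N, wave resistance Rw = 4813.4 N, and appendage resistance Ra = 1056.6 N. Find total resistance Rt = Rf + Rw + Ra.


Formula: Rt = Rf + Rw + Ra
Substituting: Rt = 35268.4 + 4813.4 + 1056.6
Result: Rt = 41138.4 N

41138.4 N


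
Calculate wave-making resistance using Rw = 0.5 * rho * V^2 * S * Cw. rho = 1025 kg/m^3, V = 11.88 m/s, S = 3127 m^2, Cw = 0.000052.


Formula: Rw = 0.5 * rho * V^2 * S * Cw
Step 1 — V^2 = 11.88^2 = 141.1344
Step 2 — 0.5 * rho * V^2 = 0.5 * 1025 * 141.1344 = 72331.38
Step 3 — Rw = 72331.38 * 3127 * 0.000052 ≈ 11761 N (5 s.f.)

11761 N


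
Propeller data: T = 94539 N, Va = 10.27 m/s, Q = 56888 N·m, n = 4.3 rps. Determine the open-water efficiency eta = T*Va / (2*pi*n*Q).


Formula: eta = T * Va / (2 * pi * n * Q)
Step 1 — numerator = T * Va = 94539 * 10.27 = 970915.53
Step 2 — 2 * pi * n = 2 * pi * 4.3 = 27.017697
Step 3 — denominator = 27.017697 * 56888 = 1536982.75
Step 4 — eta = 970915.53 / 1536982.75 ≈ 0.63170 (5 s.f.)

0.63170


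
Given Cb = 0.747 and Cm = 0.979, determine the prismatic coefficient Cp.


Formula: Cp = Cb / Cm
Substituting: Cp = 0.747 / 0.979
Result: Cp ≈ 0.76302 (5 s.f.)

0.76302


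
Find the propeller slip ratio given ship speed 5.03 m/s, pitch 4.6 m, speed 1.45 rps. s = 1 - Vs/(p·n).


Formula: s = 1 - Vs / (p * n)
Step 1 — p * n = 4.6 * 1.45 = 6.67
Step 2 — Vs / (p*n) = 5.03 / 6.67 = 0.754123 (6 d.p.)
Step 3 — s = 1 - 0.754123 = 0.245877

0.245877


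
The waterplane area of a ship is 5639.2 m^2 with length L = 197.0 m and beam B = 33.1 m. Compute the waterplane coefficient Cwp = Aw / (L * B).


Formula: Cwp = Aw / (L * B)
Step 1 — L * B = 197.0 * 33.1 = 6520.7 m^2
Step 2 — Cwp = 5639.2 / 6520.7 ≈ 0.86482 (5 s.f.)

0.86482


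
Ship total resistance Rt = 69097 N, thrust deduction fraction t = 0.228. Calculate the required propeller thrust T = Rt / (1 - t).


Formula: T = Rt / (1 - t)
Step 1 — (1 - t) = 1 - 0.228 = 0.772
Step 2 — T = 69097 / 0.772 ≈ 89504 N (5 s.f.)

89504 N


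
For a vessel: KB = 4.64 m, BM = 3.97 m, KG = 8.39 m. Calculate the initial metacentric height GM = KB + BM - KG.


Formula: GM = KB + BM - KG
Step 1 — KM = KB + BM = 4.64 + 3.97 = 8.61 m
Step 2 — GM = KM - KG = 8.61 - 8.39 = 0.22 m

0.22 m


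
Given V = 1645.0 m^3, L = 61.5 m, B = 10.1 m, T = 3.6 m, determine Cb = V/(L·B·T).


Formula: Cb = V / (L * B * T)
Step 1 — L * B * T = 61.5 * 10.1 * 3.6 = 2236.14 m^3
Step 2 — Cb = 1645.0 / 2236.14 ≈ 0.73564 (5 s.f.)

0.73564


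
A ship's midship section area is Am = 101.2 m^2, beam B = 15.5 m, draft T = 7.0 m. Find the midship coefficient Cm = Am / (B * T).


Formula: Cm = Am / (B * T)
Step 1 — B * T = 15.5 * 7.0 = 108.5 m^2
Step 2 — Cm = 101.2 / 108.5 ≈ 0.93272 (5 s.f.)

0.93272


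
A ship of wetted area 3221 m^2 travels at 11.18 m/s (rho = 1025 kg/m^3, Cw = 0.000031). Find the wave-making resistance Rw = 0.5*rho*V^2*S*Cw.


Formula: Rw = 0.5 * rho * V^2 * S * Cw
Step 1 — V^2 = 11.18^2 = 124.9924
Step 2 — 0.5 * rho * V^2 = 0.5 * 1025 * 124.9924 = 64058.605
Step 3 — Rw = 64058.605 * 3221 * 0.000031 ≈ 6396.3 N (5 s.f.)

6396.3 N


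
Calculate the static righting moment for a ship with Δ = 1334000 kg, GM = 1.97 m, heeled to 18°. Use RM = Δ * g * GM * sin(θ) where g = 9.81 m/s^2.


Formula: GZ = GM * sin(theta); RM = disp * g * GZ
Step 1 — GZ = 1.97 * sin(18°) = 1.97 * 0.309017 = 0.608763 m
Step 2 — RM = 1334000 * 9.81 * 0.608763 ≈ 7966600 N·m (5 s.f.)

7966600 N·m


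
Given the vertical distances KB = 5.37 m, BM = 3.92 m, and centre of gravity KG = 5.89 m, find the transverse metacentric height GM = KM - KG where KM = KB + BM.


Formula: GM = KB + BM - KG
Step 1 — KM = KB + BM = 5.37 + 3.92 = 9.29 m
Step 2 — GM = KM - KG = 9.29 - 5.89 = 3.4 m

3.4 m


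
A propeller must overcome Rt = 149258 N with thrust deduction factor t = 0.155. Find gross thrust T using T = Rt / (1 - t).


Formula: T = Rt / (1 - t)
Step 1 — (1 - t) = 1 - 0.155 = 0.845
Step 2 — T = 149258 / 0.845 ≈ 176640 N (5 s.f.)

176640 N


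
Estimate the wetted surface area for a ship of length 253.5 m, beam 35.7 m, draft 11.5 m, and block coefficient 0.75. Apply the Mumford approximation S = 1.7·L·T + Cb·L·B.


Formula: S = 1.7*L*T + V/T with V = Cb*L*B*T, i.e. S = L * (1.7*T + Cb*B)
Step 1 — 1.7*T = 1.7 * 11.5 = 19.55 m
Step 2 — Cb*B = 0.75 * 35.7 = 26.775 m
Step 3 — 1.7*T + Cb*B = 19.55 + 26.775 = 46.325 m
Step 4 — S = 253.5 * 46.325 ≈ 11743 m^2 (5 s.f.)

11743 m^2
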